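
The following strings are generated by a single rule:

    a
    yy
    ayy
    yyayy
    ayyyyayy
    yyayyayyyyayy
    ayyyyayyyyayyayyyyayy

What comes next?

yyayyayyyyayyayyyyayyyyayyayyyyayy

Each term (from the third on) is the two preceding terms concatenated in order: term 3 = a·yy = ayy.
Continuing: yyayyayyyyayy · ayyyyayyyyayyayyyyayy gives term 8.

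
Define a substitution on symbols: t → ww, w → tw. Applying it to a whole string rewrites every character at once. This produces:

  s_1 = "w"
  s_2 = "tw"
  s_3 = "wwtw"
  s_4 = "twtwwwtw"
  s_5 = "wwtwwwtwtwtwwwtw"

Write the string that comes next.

twtwwwtwtwtwwwtwwwtwwwtwtwtwwwtw

Replace each of the 16 characters of wwtwwwtwtwtwwwtw in place — tw tw ww tw tw tw ww tw ww tw ww tw tw tw ww tw — and concatenate.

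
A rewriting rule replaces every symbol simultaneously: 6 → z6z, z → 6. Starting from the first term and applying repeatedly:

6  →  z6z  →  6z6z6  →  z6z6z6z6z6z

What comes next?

Rewriting each symbol of z6z6z6z6z6z: z→6, 6→z6z, z→6, 6→z6z, z→6, 6→z6z, z→6, 6→z6z, z→6, 6→z6z, z→6, which concatenates to 6 z6z 6 z6z 6 z6z 6 z6z 6 z6z 6.

6z6z6z6z6z6z6z6z6z6z6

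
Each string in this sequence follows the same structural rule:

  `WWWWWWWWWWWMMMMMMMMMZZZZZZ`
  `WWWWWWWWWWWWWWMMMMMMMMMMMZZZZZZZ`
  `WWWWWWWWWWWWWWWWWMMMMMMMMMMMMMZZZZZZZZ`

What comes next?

Term n consists of 3n+2 W's, followed by 2n+3 M's, followed by n+3 Z's, where the shown terms are n = 3, 4, 5.
For the next term, n = 6, so the run lengths are 20, 15, 9.

WWWWWWWWWWWWWWWWWWWWMMMMMMMMMMMMMMMZZZZZZZZZ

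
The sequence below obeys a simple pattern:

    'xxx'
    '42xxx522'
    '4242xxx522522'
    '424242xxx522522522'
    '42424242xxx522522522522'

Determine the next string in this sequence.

Each term wraps the previous one in 42 on the left and 522 on the right.
One more step from 42424242xxx522522522522 gives the answer.

4242424242xxx522522522522522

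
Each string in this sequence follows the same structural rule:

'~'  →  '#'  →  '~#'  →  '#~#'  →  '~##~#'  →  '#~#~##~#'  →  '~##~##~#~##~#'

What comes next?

From term 3 onward, concatenate the second-to-last term with the last: ~·# = ~#, #·~# = #~#, …
The next term joins #~#~##~# and ~##~##~#~##~#.

#~#~##~#~##~##~#~##~#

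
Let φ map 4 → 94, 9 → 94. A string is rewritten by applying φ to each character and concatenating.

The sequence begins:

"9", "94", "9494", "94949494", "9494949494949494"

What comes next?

Replace each of the 16 characters of 9494949494949494 in place — 94 94 94 94 94 94 94 94 94 94 94 94 94 94 94 94 — and concatenate.

94949494949494949494949494949494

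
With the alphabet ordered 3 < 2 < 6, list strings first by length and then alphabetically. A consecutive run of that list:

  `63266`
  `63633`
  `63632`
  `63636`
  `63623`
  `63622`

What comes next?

63626

The successor of 63622 increments the rightmost position that isn't already 6 and resets every position after it to 3.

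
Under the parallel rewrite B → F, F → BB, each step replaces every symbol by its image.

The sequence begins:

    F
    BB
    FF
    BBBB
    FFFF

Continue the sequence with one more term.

BBBBBBBB

Expanding FFFF: F→BB, F→BB, F→BB, F→BB. Concatenated: BB BB BB BB.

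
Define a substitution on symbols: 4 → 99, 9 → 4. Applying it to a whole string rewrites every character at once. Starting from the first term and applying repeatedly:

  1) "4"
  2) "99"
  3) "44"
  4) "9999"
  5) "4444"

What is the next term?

99999999

Apply φ to 4444 symbol by symbol: 4→99, 4→99, 4→99, 4→99; joined: 99 99 99 99.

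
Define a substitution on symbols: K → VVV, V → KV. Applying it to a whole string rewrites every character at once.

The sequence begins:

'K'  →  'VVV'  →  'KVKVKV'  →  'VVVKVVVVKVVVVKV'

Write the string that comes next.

KVKVKVVVVKVKVKVKVVVVKVKVKVKVVVVKV

φ(VVVKVVVVKVVVVKV) expands symbol-by-symbol to KV KV KV VVV KV KV KV KV VVV KV KV KV KV VVV KV; joining the 15 pieces gives the next term.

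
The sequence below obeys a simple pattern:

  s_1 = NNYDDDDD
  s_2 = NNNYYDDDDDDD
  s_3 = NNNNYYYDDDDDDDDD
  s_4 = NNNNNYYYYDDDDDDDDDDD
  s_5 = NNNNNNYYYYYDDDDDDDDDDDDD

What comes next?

NNNNNNNYYYYYYDDDDDDDDDDDDDDD

Reading off run lengths: N runs 2, 3, 4, 5, 6; Y runs 1, 2, 3, 4, 5; D runs 5, 7, 9, 11, 13 — each is linear in n, where the shown terms are n = 2, 3, 4, 5, 6.
Setting n = 7 gives 7, 6, 15 characters in each block.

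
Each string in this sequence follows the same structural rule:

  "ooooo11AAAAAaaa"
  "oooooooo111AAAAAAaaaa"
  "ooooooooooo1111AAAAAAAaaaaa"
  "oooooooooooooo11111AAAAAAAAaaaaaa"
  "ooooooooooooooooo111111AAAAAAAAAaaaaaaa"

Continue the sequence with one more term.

oooooooooooooooooooo1111111AAAAAAAAAAaaaaaaaa

Reading off run lengths: o runs 5, 8, 11, 14, 17; 1 runs 2, 3, 4, 5, 6; A runs 5, 6, 7, 8, 9; a runs 3, 4, 5, 6, 7 — each is linear in n, where the shown terms are n = 2, 3, 4, 5, 6.
At n = 7 the blocks have lengths 20, 7, 10, 8.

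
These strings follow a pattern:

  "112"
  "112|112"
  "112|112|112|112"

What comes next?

112|112|112|112|112|112|112|112

Each string is two copies of the previous one joined by '|'.
One more doubling of 112|112|112|112 gives the answer.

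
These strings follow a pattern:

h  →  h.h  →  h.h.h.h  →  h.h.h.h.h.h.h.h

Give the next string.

h.h.h.h.h.h.h.h.h.h.h.h.h.h.h.h

s(k+1) = s(k)·.·s(k) — each term doubles the last with '.' between the halves.
So the next term is two copies of h.h.h.h.h.h.h.h with '.' between the halves.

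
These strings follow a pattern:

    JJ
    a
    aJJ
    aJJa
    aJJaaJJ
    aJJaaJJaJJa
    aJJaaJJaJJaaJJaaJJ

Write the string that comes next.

This is a Fibonacci-style word recurrence s(k) = s(k−1)·s(k−2): e.g. a·JJ = aJJ.
So term 8 is aJJaaJJaJJaaJJaaJJ·aJJaaJJaJJa.

aJJaaJJaJJaaJJaaJJaJJaaJJaJJa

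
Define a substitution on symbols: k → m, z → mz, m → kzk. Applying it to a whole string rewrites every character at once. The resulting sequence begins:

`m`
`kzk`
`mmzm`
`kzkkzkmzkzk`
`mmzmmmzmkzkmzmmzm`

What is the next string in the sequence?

Applying the rule to each of the 17 symbols of mmzmmmzmkzkmzmmzm gives the pieces kzk kzk mz kzk kzk kzk mz kzk m mz m kzk mz kzk kzk mz kzk, which concatenate to the answer.

kzkkzkmzkzkkzkkzkmzkzkmmzmkzkmzkzkkzkmzkzk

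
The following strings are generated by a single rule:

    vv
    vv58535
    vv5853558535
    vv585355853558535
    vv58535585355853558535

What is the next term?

vv5853558535585355853558535

The strings grow by a fixed suffix 58535 each time.
So the next term is vv58535585355853558535·58535.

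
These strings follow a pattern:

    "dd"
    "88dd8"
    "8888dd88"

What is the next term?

Each term wraps the previous one in 88 on the left and 8 on the right.
So the next term is 88·8888dd88·8.

888888dd888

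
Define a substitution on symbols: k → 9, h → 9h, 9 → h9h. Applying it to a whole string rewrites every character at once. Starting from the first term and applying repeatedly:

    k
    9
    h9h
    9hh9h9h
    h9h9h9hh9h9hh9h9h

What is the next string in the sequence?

9hh9h9hh9h9hh9h9h9hh9h9hh9h9h9hh9h9hh9h9h

φ(h9h9h9hh9h9hh9h9h) expands symbol-by-symbol to 9h h9h 9h h9h 9h h9h 9h 9h h9h 9h h9h 9h 9h h9h 9h h9h 9h; joining the 17 pieces gives the next term.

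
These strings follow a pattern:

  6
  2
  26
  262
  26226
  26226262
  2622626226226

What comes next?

From term 3 onward, concatenate the last term with the second-to-last: 2·6 = 26, 26·2 = 262, …
So term 8 is 2622626226226·26226262.

262262622622626226262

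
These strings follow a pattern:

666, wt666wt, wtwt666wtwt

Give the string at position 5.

wtwtwtwt666wtwtwtwt

s(k+1) = wt·s(k)·wt, so each term gains wt as a prefix and wt as a suffix.
From wtwt666wtwt, 2 further steps: wtwt666wtwt → wtwtwt666wtwtwt → (answer).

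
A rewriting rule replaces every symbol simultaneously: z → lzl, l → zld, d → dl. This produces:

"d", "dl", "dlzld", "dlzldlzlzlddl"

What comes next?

φ(dlzldlzlzlddl) expands symbol-by-symbol to dl zld lzl zld dl zld lzl zld lzl zld dl dl zld; joining the 13 pieces gives the next term.

dlzldlzlzlddlzldlzlzldlzlzlddldlzld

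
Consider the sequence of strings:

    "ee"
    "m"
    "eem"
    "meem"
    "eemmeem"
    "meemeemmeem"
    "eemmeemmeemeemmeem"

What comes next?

Each term (from the third on) is the two preceding terms concatenated in order: term 3 = ee·m = eem.
Continuing: meemeemmeem · eemmeemmeemeemmeem gives term 8.

meemeemmeemeemmeemmeemeemmeem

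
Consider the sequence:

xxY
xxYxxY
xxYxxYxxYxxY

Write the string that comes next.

s(k+1) = s(k)·s(k) — each term doubles the last.
Doubling xxYxxYxxYxxY:

xxYxxYxxYxxYxxYxxYxxYxxY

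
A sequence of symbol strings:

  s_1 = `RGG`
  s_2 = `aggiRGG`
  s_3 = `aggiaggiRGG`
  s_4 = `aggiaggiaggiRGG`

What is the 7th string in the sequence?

The strings grow by a fixed prefix aggi each time.
From aggiaggiaggiRGG, 3 further steps: aggiaggiaggiRGG → aggiaggiaggiaggiRGG → aggiaggiaggiaggiaggiRGG → (answer).

aggiaggiaggiaggiaggiaggiRGG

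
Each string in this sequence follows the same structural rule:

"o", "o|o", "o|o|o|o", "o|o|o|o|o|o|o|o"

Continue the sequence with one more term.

Each string is two copies of the previous one joined by '|'.
Doubling o|o|o|o|o|o|o|o with '|' between the halves:

o|o|o|o|o|o|o|o|o|o|o|o|o|o|o|o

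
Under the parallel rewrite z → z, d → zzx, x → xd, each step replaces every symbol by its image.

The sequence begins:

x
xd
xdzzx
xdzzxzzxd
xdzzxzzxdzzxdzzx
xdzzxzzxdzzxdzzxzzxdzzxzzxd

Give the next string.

φ(xdzzxzzxdzzxdzzxzzxdzzxzzxd) expands symbol-by-symbol to xd zzx z z xd z z xd zzx z z xd zzx z z xd z z xd zzx z z xd z z xd zzx; joining the 27 pieces gives the next term.

xdzzxzzxdzzxdzzxzzxdzzxzzxdzzxdzzxzzxdzzxdzzx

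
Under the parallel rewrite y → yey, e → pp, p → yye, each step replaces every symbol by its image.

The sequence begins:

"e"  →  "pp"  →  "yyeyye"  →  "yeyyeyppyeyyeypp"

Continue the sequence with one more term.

φ(yeyyeyppyeyyeypp) expands symbol-by-symbol to yey pp yey yey pp yey yye yye yey pp yey yey pp yey yye yye; joining the 16 pieces gives the next term.

yeyppyeyyeyppyeyyyeyyeyeyppyeyyeyppyeyyyeyye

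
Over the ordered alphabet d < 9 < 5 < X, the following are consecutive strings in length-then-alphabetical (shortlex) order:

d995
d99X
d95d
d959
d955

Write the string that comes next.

The successor of d955 increments the rightmost position that isn't already X and resets every position after it to d.

d95X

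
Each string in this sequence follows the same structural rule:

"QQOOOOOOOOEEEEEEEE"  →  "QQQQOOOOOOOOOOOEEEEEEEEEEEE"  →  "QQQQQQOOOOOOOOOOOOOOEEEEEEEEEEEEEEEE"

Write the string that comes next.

QQQQQQQQOOOOOOOOOOOOOOOOOEEEEEEEEEEEEEEEEEEEE

Each string has the form Q^{2n-2} O^{3n+2} E^{4n}, where the shown terms are n = 2, 3, 4.
For the next term, n = 5, so the run lengths are 8, 17, 20.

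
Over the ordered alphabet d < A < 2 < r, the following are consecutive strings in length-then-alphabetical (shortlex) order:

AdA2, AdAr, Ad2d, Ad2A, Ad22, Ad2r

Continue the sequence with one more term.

Adrd

The successor of Ad2r increments the rightmost position that isn't already r and resets every position after it to d.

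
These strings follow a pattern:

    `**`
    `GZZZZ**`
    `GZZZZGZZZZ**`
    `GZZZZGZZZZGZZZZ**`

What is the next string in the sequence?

Every step adds GZZZZ at the front: s(k+1) = GZZZZ·s(k).
Applying this once more to GZZZZGZZZZGZZZZ**:

GZZZZGZZZZGZZZZGZZZZ**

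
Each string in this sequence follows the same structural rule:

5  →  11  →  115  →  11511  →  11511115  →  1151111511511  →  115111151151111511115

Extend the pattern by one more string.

From term 3 onward, concatenate the last term with the second-to-last: 11·5 = 115, 115·11 = 11511, …
So term 8 is 115111151151111511115·1151111511511.

1151111511511115111151151111511511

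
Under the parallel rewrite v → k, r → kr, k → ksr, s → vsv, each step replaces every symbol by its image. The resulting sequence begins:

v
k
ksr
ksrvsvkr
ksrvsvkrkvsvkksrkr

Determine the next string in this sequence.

ksrvsvkrkvsvkksrkrksrkvsvkksrksrvsvkrksrkr

Replace each of the 18 characters of ksrvsvkrkvsvkksrkr in place — ksr vsv kr k vsv k ksr kr ksr k vsv k ksr ksr vsv kr ksr kr — and concatenate.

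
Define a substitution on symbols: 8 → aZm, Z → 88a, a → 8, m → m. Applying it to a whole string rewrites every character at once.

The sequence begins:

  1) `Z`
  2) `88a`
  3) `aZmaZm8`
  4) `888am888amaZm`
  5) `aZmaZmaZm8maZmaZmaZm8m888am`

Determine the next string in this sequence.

888am888am888amaZmm888am888am888amaZmmaZmaZmaZm8m

Replace each of the 27 characters of aZmaZmaZm8maZmaZmaZm8m888am in place — 8 88a m 8 88a m 8 88a m aZm m 8 88a m 8 88a m 8 88a m aZm m aZm aZm aZm 8 m — and concatenate.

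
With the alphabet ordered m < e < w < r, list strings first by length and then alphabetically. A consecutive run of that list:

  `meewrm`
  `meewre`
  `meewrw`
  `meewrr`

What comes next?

Find the rightmost character of meewrr below r, bump it to the next letter, and reset everything to its right to m.

meermm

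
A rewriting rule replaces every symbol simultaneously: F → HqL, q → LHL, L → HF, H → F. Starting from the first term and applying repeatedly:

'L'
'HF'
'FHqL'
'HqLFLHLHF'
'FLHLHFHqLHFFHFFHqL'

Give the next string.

Replace each of the 18 characters of FLHLHFHqLHFFHFFHqL in place — HqL HF F HF F HqL F LHL HF F HqL HqL F HqL HqL F LHL HF — and concatenate.

HqLHFFHFFHqLFLHLHFFHqLHqLFHqLHqLFLHLHF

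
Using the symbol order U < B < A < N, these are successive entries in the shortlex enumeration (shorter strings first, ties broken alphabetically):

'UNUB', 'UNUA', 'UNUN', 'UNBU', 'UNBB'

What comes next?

UNBA

The successor of UNBB increments the rightmost position that isn't already N and resets every position after it to U.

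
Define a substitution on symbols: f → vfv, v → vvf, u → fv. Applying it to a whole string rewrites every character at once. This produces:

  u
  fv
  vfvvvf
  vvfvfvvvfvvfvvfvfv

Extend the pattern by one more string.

Rewriting the 18 symbols of vvfvfvvvfvvfvvfvfv one by one yields vvf vvf vfv vvf vfv vvf vvf vvf vfv vvf vvf vfv vvf vvf vfv vvf vfv vvf; concatenated:

vvfvvfvfvvvfvfvvvfvvfvvfvfvvvfvvfvfvvvfvvfvfvvvfvfvvvf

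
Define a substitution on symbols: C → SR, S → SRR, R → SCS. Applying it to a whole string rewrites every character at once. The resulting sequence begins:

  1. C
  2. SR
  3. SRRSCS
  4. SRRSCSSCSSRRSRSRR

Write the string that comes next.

Applying the rule to each of the 17 symbols of SRRSCSSCSSRRSRSRR gives the pieces SRR SCS SCS SRR SR SRR SRR SR SRR SRR SCS SCS SRR SCS SRR SCS SCS, which concatenate to the answer.

SRRSCSSCSSRRSRSRRSRRSRSRRSRRSCSSCSSRRSCSSRRSCSSCS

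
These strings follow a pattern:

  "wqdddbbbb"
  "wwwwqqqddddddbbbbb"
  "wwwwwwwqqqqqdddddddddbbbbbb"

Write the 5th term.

Each string has the form w^{3n-2} q^{2n-1} d^{3n} b^{n+3} (n = 1, 2, …).
Setting n = 5 gives 13, 9, 15, 8 characters in each block.

wwwwwwwwwwwwwqqqqqqqqqdddddddddddddddbbbbbbbb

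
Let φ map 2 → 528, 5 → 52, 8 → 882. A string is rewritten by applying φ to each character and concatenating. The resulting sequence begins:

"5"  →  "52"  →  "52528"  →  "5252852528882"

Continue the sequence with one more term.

φ(5252852528882) expands symbol-by-symbol to 52 528 52 528 882 52 528 52 528 882 882 882 528; joining the 13 pieces gives the next term.

52528525288825252852528882882882528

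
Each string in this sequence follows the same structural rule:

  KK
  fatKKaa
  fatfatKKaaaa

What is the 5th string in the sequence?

fatfatfatfatKKaaaaaaaa

Each term wraps the previous one in fat on the left and aa on the right.
From fatfatKKaaaa, 2 further steps: fatfatKKaaaa → fatfatfatKKaaaaaa → (answer).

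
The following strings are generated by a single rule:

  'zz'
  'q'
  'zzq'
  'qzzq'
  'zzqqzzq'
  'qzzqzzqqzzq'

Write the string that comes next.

zzqqzzqqzzqzzqqzzq

This is a Fibonacci-style word recurrence s(k) = s(k−2)·s(k−1): e.g. zz·q = zzq.
The next term joins zzqqzzq and qzzqzzqqzzq.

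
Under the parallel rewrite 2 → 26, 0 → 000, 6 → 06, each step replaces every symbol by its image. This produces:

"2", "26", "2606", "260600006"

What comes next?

Expanding 260600006: 2→26, 6→06, 0→000, 6→06, 0→000, 0→000, 0→000, 0→000, 6→06. Concatenated: 26 06 000 06 000 000 000 000 06.

26060000600000000000006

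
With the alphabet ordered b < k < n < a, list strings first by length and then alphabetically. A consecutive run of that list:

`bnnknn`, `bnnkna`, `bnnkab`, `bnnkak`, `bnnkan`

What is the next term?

bnnkaa

Treat bnnkan as a base-4 numeral over the given alphabet and add one, carrying through any trailing a's.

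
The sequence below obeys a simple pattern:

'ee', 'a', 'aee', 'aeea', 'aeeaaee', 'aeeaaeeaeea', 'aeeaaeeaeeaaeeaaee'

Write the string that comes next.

Each term (from the third on) is the previous term followed by the one before it: term 3 = a·ee = aee.
Continuing: aeeaaeeaeeaaeeaaee · aeeaaeeaeea gives term 8.

aeeaaeeaeeaaeeaaeeaeeaaeeaeea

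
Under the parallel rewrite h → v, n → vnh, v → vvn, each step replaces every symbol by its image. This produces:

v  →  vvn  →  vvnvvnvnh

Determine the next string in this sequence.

vvnvvnvnhvvnvvnvnhvvnvnhv

Apply φ to vvnvvnvnh symbol by symbol: v→vvn, v→vvn, n→vnh, v→vvn, v→vvn, n→vnh, v→vvn, n→vnh, h→v; joined: vvn vvn vnh vvn vvn vnh vvn vnh v.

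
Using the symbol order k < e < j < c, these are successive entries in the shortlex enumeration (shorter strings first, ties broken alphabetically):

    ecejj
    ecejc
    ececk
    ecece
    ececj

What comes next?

Treat ececj as a base-4 numeral over the given alphabet and add one, carrying through any trailing c's.

ececc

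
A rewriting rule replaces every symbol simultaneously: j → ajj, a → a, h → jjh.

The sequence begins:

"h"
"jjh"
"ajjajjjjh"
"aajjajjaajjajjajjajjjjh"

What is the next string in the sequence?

Rewriting the 23 symbols of aajjajjaajjajjajjajjjjh one by one yields a a ajj ajj a ajj ajj a a ajj ajj a ajj ajj a ajj ajj a ajj ajj ajj ajj jjh; concatenated:

aaajjajjaajjajjaaajjajjaajjajjaajjajjaajjajjajjajjjjh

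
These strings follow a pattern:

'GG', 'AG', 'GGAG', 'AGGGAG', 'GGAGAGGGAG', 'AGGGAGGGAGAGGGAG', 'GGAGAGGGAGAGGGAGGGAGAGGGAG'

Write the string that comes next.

From term 3 onward, concatenate the second-to-last term with the last: GG·AG = GGAG, AG·GGAG = AGGGAG, …
The next term joins AGGGAGGGAGAGGGAG and GGAGAGGGAGAGGGAGGGAGAGGGAG.

AGGGAGGGAGAGGGAGGGAGAGGGAGAGGGAGGGAGAGGGAG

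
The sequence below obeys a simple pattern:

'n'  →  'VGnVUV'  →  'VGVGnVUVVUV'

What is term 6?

VGVGVGVGVGnVUVVUVVUVVUVVUV

Each term wraps the previous one in VG on the left and VUV on the right.
From VGVGnVUVVUV, 3 further steps: VGVGnVUVVUV → VGVGVGnVUVVUVVUV → VGVGVGVGnVUVVUVVUVVUV → (answer).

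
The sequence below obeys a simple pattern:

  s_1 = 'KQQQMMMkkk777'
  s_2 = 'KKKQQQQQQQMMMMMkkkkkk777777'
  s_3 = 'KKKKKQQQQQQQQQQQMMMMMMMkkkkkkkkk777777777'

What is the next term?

The n-th term is 2n-1 K's then 4n-1 Q's then 2n+1 M's then 3n k's then 3n 7's (n = 1, 2, …).
For the next term, n = 4, so the run lengths are 7, 15, 9, 12, 12.

KKKKKKKQQQQQQQQQQQQQQQMMMMMMMMMkkkkkkkkkkkk777777777777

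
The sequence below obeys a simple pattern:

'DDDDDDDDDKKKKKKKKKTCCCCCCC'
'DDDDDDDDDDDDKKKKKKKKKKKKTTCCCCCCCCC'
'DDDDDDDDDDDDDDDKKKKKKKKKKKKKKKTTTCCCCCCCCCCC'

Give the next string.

Term n consists of 3n+3 D's, followed by 3n+3 K's, followed by n-1 T's, followed by 2n+3 C's, where the shown terms are n = 2, 3, 4.
For the next term, n = 5, so the run lengths are 18, 18, 4, 13.

DDDDDDDDDDDDDDDDDDKKKKKKKKKKKKKKKKKKTTTTCCCCCCCCCCCCC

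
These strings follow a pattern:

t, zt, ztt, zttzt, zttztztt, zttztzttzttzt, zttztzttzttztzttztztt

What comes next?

zttztzttzttztzttztzttzttztzttzttzt

This is a Fibonacci-style word recurrence s(k) = s(k−1)·s(k−2): e.g. zt·t = ztt.
Continuing: zttztzttzttztzttztztt · zttztzttzttzt gives term 8.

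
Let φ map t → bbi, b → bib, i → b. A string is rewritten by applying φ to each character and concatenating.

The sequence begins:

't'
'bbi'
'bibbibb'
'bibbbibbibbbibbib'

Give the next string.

bibbbibbibbibbbibbibbbibbibbibbbibbibbbib

φ(bibbbibbibbbibbib) expands symbol-by-symbol to bib b bib bib bib b bib bib b bib bib bib b bib bib b bib; joining the 17 pieces gives the next term.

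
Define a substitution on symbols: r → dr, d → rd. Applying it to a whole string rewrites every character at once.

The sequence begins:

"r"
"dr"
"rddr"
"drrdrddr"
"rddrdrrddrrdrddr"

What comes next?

drrdrddrrddrdrrdrddrdrrddrrdrddr

Replace each of the 16 characters of rddrdrrddrrdrddr in place — dr rd rd dr rd dr dr rd rd dr dr rd dr rd rd dr — and concatenate.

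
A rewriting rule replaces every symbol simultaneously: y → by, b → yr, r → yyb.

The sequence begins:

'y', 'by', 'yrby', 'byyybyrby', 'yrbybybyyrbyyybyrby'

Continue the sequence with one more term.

Replace each of the 19 characters of yrbybybyyrbyyybyrby in place — by yyb yr by yr by yr by by yyb yr by by by yr by yyb yr by — and concatenate.

byyybyrbyyrbyyrbybyyybyrbybybyyrbyyybyrby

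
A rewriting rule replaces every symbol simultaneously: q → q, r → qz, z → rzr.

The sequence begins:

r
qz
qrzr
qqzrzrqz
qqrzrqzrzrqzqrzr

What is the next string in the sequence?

Applying the rule to each of the 16 symbols of qqrzrqzrzrqzqrzr gives the pieces q q qz rzr qz q rzr qz rzr qz q rzr q qz rzr qz, which concatenate to the answer.

qqqzrzrqzqrzrqzrzrqzqrzrqqzrzrqz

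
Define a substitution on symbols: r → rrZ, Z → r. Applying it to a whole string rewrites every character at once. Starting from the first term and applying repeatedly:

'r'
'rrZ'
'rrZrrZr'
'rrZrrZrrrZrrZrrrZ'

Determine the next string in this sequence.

Applying the rule to each of the 17 symbols of rrZrrZrrrZrrZrrrZ gives the pieces rrZ rrZ r rrZ rrZ r rrZ rrZ rrZ r rrZ rrZ r rrZ rrZ rrZ r, which concatenate to the answer.

rrZrrZrrrZrrZrrrZrrZrrZrrrZrrZrrrZrrZrrZr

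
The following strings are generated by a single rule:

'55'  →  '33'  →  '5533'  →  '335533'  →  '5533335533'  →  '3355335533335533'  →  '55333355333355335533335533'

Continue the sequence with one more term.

335533553333553355333355333355335533335533

Each term (from the third on) is the two preceding terms concatenated in order: term 3 = 55·33 = 5533.
So term 8 is 3355335533335533·55333355333355335533335533.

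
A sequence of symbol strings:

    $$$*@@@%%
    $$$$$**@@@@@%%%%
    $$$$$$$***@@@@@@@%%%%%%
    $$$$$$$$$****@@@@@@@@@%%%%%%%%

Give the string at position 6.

$$$$$$$$$$$$$******@@@@@@@@@@@@@%%%%%%%%%%%%

Term n consists of 2n+1 $'s, followed by n *'s, followed by 2n+1 @'s, followed by 2n %'s (n = 1, 2, …).
Setting n = 6 gives 13, 6, 13, 12 characters in each block.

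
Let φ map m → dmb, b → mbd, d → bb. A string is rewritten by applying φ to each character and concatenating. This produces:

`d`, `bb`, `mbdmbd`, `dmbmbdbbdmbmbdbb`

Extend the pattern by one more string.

bbdmbmbddmbmbdbbmbdmbdbbdmbmbddmbmbdbbmbdmbd

φ(dmbmbdbbdmbmbdbb) expands symbol-by-symbol to bb dmb mbd dmb mbd bb mbd mbd bb dmb mbd dmb mbd bb mbd mbd; joining the 16 pieces gives the next term.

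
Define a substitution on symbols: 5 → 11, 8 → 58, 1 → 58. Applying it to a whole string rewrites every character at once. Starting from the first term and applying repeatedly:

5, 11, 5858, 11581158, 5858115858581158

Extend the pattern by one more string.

11581158585811581158115858581158

Replace each of the 16 characters of 5858115858581158 in place — 11 58 11 58 58 58 11 58 11 58 11 58 58 58 11 58 — and concatenate.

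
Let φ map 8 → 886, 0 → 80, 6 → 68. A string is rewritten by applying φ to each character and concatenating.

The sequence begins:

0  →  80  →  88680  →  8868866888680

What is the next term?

Replace each of the 13 characters of 8868866888680 in place — 886 886 68 886 886 68 68 886 886 886 68 886 80 — and concatenate.

8868866888688668688868868866888680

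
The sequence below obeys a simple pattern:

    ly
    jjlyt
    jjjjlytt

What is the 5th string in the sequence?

jjjjjjjjlytttt

Every step adds jj to the front and t to the end of the previous string.
From jjjjlytt, 2 further steps: jjjjlytt → jjjjjjlyttt → (answer).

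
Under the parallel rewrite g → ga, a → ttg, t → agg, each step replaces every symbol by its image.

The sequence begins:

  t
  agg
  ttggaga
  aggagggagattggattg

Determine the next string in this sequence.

ttggagattggagagattggattgaggagggagattgaggaggga

Replace each of the 18 characters of aggagggagattggattg in place — ttg ga ga ttg ga ga ga ttg ga ttg agg agg ga ga ttg agg agg ga — and concatenate.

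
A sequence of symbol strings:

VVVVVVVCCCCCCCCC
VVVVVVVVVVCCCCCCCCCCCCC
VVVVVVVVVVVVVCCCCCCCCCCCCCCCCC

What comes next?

Reading off run lengths: V runs 7, 10, 13; C runs 9, 13, 17 — each is linear in n, where the shown terms are n = 2, 3, 4.
At n = 5 the blocks have lengths 16, 21.

VVVVVVVVVVVVVVVVCCCCCCCCCCCCCCCCCCCCC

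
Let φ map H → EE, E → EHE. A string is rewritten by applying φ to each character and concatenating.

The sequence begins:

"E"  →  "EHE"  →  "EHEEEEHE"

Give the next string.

Apply φ to EHEEEEHE symbol by symbol: E→EHE, H→EE, E→EHE, E→EHE, E→EHE, E→EHE, H→EE, E→EHE; joined: EHE EE EHE EHE EHE EHE EE EHE.

EHEEEEHEEHEEHEEHEEEEHE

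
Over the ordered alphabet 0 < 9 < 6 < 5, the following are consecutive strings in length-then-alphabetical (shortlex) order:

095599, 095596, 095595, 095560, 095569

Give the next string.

095566

Find the rightmost character of 095569 below 5, bump it to the next letter, and reset everything to its right to 0.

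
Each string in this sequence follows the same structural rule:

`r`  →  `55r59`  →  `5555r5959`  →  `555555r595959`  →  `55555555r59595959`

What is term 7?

Every step adds 55 to the front and 59 to the end of the previous string.
From 55555555r59595959, 2 further steps: 55555555r59595959 → 5555555555r5959595959 → (answer).

555555555555r595959595959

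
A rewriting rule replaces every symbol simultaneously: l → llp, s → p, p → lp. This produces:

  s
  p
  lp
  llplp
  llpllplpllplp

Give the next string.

Applying the rule to each of the 13 symbols of llpllplpllplp gives the pieces llp llp lp llp llp lp llp lp llp llp lp llp lp, which concatenate to the answer.

llpllplpllpllplpllplpllpllplpllplp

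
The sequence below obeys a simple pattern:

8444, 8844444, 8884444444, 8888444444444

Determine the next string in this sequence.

8888844444444444

Reading off run lengths: 8 runs 1, 2, 3, 4; 4 runs 3, 5, 7, 9 — each is linear in n (n = 1, 2, …).
Setting n = 5 gives 5, 11 characters in each block.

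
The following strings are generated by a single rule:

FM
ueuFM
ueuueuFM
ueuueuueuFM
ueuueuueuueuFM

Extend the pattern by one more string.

ueuueuueuueuueuFM

Each term is the previous one with ueu prepended.
One more step from ueuueuueuueuFM gives the answer.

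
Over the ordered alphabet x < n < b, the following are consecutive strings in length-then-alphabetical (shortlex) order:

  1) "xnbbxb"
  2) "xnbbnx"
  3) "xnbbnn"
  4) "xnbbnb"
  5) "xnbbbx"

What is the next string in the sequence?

Treat xnbbbx as a base-3 numeral over the given alphabet and add one, carrying through any trailing b's.

xnbbbn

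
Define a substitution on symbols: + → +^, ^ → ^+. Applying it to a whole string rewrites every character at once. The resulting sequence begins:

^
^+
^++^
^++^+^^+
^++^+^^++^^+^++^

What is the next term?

^++^+^^++^^+^++^+^^+^++^^++^+^^+

Replace each of the 16 characters of ^++^+^^++^^+^++^ in place — ^+ +^ +^ ^+ +^ ^+ ^+ +^ +^ ^+ ^+ +^ ^+ +^ +^ ^+ — and concatenate.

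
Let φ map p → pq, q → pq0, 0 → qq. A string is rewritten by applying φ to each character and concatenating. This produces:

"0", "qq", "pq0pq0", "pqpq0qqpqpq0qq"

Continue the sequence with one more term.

pqpq0pqpq0qqpq0pq0pqpq0pqpq0qqpq0pq0

Replace each of the 14 characters of pqpq0qqpqpq0qq in place — pq pq0 pq pq0 qq pq0 pq0 pq pq0 pq pq0 qq pq0 pq0 — and concatenate.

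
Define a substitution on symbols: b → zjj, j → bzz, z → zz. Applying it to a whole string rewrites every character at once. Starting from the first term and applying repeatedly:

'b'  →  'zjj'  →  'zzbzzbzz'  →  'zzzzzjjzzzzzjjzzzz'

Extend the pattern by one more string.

Replace each of the 18 characters of zzzzzjjzzzzzjjzzzz in place — zz zz zz zz zz bzz bzz zz zz zz zz zz bzz bzz zz zz zz zz — and concatenate.

zzzzzzzzzzbzzbzzzzzzzzzzzzbzzbzzzzzzzzzz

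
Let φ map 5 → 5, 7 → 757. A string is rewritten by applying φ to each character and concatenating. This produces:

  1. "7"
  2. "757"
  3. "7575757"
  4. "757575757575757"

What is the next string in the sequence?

φ(757575757575757) expands symbol-by-symbol to 757 5 757 5 757 5 757 5 757 5 757 5 757 5 757; joining the 15 pieces gives the next term.

7575757575757575757575757575757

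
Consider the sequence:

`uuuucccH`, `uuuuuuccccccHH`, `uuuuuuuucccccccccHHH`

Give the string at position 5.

Reading off run lengths: u runs 4, 6, 8; c runs 3, 6, 9; H runs 1, 2, 3 — each is linear in n (n = 1, 2, …).
For term 5, n = 5, so the run lengths are 12, 15, 5.

uuuuuuuuuuuucccccccccccccccHHHHH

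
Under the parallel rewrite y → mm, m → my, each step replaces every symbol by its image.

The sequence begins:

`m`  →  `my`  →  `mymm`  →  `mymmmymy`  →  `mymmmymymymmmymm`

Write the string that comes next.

φ(mymmmymymymmmymm) expands symbol-by-symbol to my mm my my my mm my mm my mm my my my mm my my; joining the 16 pieces gives the next term.

mymmmymymymmmymmmymmmymymymmmymy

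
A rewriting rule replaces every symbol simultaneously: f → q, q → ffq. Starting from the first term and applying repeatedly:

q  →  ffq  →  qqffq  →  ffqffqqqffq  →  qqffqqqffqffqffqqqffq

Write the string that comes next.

φ(qqffqqqffqffqffqqqffq) expands symbol-by-symbol to ffq ffq q q ffq ffq ffq q q ffq q q ffq q q ffq ffq ffq q q ffq; joining the 21 pieces gives the next term.

ffqffqqqffqffqffqqqffqqqffqqqffqffqffqqqffq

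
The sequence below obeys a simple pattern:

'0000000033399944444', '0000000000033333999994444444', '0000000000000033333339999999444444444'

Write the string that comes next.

0000000000000000033333333399999999944444444444

The n-th term is 3n+2 0's then 2n-1 3's then 2n-1 9's then 2n+1 4's, where the shown terms are n = 2, 3, 4.
At n = 5 the blocks have lengths 17, 9, 9, 11.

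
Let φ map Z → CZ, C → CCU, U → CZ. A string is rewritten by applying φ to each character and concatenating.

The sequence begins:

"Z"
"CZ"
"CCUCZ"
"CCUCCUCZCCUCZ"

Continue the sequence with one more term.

φ(CCUCCUCZCCUCZ) expands symbol-by-symbol to CCU CCU CZ CCU CCU CZ CCU CZ CCU CCU CZ CCU CZ; joining the 13 pieces gives the next term.

CCUCCUCZCCUCCUCZCCUCZCCUCCUCZCCUCZ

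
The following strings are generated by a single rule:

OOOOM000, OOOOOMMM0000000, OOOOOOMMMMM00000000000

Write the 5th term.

OOOOOOOOMMMMMMMMM0000000000000000000

The n-th term is n+3 O's then 2n-1 M's then 4n-1 0's (n = 1, 2, …).
Setting n = 5 gives 8, 9, 19 characters in each block.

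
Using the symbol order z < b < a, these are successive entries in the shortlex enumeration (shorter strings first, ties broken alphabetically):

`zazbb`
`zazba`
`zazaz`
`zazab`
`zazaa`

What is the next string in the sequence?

The successor of zazaa increments the rightmost position that isn't already a and resets every position after it to z.

zabzz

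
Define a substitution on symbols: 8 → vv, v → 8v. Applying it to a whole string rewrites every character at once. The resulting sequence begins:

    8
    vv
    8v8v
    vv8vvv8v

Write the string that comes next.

Apply φ to vv8vvv8v symbol by symbol: v→8v, v→8v, 8→vv, v→8v, v→8v, v→8v, 8→vv, v→8v; joined: 8v 8v vv 8v 8v 8v vv 8v.

8v8vvv8v8v8vvv8v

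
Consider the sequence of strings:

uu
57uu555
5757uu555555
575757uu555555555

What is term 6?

5757575757uu555555555555555

Each term wraps the previous one in 57 on the left and 555 on the right.
From 575757uu555555555, 2 further steps: 575757uu555555555 → 57575757uu555555555555 → (answer).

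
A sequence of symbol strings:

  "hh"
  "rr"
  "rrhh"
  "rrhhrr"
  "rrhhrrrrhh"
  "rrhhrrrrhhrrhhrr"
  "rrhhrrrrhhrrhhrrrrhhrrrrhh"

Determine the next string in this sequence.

Each term (from the third on) is the previous term followed by the one before it: term 3 = rr·hh = rrhh.
The next term joins rrhhrrrrhhrrhhrrrrhhrrrrhh and rrhhrrrrhhrrhhrr.

rrhhrrrrhhrrhhrrrrhhrrrrhhrrhhrrrrhhrrhhrr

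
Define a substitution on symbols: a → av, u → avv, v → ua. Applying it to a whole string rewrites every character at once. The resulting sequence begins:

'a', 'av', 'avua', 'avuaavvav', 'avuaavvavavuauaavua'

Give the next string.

Replace each of the 19 characters of avuaavvavavuauaavua in place — av ua avv av av ua ua av ua av ua avv av avv av av ua avv av — and concatenate.

avuaavvavavuauaavuaavuaavvavavvavavuaavvav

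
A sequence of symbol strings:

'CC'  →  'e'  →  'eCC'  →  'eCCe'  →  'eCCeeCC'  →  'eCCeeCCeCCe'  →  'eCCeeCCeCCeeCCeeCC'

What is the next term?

From term 3 onward, concatenate the last term with the second-to-last: e·CC = eCC, eCC·e = eCCe, …
Continuing: eCCeeCCeCCeeCCeeCC · eCCeeCCeCCe gives term 8.

eCCeeCCeCCeeCCeeCCeCCeeCCeCCe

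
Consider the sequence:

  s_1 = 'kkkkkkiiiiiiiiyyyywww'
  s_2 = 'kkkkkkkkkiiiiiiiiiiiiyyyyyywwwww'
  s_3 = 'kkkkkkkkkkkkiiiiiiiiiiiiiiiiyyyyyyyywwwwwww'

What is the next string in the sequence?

kkkkkkkkkkkkkkkiiiiiiiiiiiiiiiiiiiiyyyyyyyyyywwwwwwwww

Term n consists of 3n k's, followed by 4n i's, followed by 2n y's, followed by 2n-1 w's, where the shown terms are n = 2, 3, 4.
At n = 5 the blocks have lengths 15, 20, 10, 9.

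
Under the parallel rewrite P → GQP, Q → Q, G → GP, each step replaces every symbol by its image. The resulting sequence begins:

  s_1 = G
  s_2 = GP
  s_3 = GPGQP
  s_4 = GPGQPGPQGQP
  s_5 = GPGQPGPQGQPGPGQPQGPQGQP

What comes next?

φ(GPGQPGPQGQPGPGQPQGPQGQP) expands symbol-by-symbol to GP GQP GP Q GQP GP GQP Q GP Q GQP GP GQP GP Q GQP Q GP GQP Q GP Q GQP; joining the 23 pieces gives the next term.

GPGQPGPQGQPGPGQPQGPQGQPGPGQPGPQGQPQGPGQPQGPQGQP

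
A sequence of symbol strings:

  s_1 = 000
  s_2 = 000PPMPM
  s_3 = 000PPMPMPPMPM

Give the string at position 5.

Every step adds PPMPM to the end: s(k+1) = s(k)·PPMPM.
From 000PPMPMPPMPM, 2 further steps: 000PPMPMPPMPM → 000PPMPMPPMPMPPMPM → (answer).

000PPMPMPPMPMPPMPMPPMPM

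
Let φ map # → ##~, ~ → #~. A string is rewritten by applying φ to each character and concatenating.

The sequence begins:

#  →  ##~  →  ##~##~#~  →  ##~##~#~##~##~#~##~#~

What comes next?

φ(##~##~#~##~##~#~##~#~) expands symbol-by-symbol to ##~ ##~ #~ ##~ ##~ #~ ##~ #~ ##~ ##~ #~ ##~ ##~ #~ ##~ #~ ##~ ##~ #~ ##~ #~; joining the 21 pieces gives the next term.

##~##~#~##~##~#~##~#~##~##~#~##~##~#~##~#~##~##~#~##~#~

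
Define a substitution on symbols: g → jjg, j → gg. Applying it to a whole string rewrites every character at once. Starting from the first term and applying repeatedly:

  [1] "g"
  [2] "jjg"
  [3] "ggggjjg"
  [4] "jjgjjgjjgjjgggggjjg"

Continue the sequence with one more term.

Replace each of the 19 characters of jjgjjgjjgjjgggggjjg in place — gg gg jjg gg gg jjg gg gg jjg gg gg jjg jjg jjg jjg jjg gg gg jjg — and concatenate.

ggggjjgggggjjgggggjjgggggjjgjjgjjgjjgjjgggggjjg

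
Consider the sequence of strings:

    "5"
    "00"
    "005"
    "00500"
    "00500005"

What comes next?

0050000500500

From term 3 onward, concatenate the last term with the second-to-last: 00·5 = 005, 005·00 = 00500, …
So term 6 is 00500005·00500.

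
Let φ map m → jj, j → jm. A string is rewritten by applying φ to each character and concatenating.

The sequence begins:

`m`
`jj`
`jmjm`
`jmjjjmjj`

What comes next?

jmjjjmjmjmjjjmjm

Apply φ to jmjjjmjj symbol by symbol: j→jm, m→jj, j→jm, j→jm, j→jm, m→jj, j→jm, j→jm; joined: jm jj jm jm jm jj jm jm.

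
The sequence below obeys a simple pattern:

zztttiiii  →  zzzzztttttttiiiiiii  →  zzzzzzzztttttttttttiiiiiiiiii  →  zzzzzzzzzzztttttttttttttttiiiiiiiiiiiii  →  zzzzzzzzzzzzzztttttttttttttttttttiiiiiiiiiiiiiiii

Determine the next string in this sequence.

zzzzzzzzzzzzzzzzztttttttttttttttttttttttiiiiiiiiiiiiiiiiiii

The n-th term is 3n-1 z's then 4n-1 t's then 3n+1 i's (n = 1, 2, …).
At n = 6 the blocks have lengths 17, 23, 19.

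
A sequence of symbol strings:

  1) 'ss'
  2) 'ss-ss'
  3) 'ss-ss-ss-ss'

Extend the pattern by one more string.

Every step duplicates the string with '-' between the halves.
Doubling ss-ss-ss-ss with '-' between the halves:

ss-ss-ss-ss-ss-ss-ss-ss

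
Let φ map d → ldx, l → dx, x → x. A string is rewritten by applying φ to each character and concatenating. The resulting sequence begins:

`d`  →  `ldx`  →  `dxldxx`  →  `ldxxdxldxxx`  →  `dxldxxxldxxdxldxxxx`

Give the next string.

Rewriting the 19 symbols of dxldxxxldxxdxldxxxx one by one yields ldx x dx ldx x x x dx ldx x x ldx x dx ldx x x x x; concatenated:

ldxxdxldxxxxdxldxxxldxxdxldxxxxx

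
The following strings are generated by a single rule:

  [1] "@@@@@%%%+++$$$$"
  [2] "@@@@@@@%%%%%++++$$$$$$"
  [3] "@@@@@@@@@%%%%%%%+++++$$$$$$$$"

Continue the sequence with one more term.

@@@@@@@@@@@%%%%%%%%%++++++$$$$$$$$$$

Reading off run lengths: @ runs 5, 7, 9; % runs 3, 5, 7; + runs 3, 4, 5; $ runs 4, 6, 8 — each is linear in n, where the shown terms are n = 2, 3, 4.
Setting n = 5 gives 11, 9, 6, 10 characters in each block.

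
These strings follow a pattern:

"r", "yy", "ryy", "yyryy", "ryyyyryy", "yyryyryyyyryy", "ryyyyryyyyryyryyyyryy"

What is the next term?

yyryyryyyyryyryyyyryyyyryyryyyyryy

This is a Fibonacci-style word recurrence s(k) = s(k−2)·s(k−1): e.g. r·yy = ryy.
So term 8 is yyryyryyyyryy·ryyyyryyyyryyryyyyryy.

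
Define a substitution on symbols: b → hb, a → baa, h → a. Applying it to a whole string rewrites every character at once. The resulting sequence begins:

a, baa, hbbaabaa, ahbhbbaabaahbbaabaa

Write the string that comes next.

Replace each of the 19 characters of ahbhbbaabaahbbaabaa in place — baa a hb a hb hb baa baa hb baa baa a hb hb baa baa hb baa baa — and concatenate.

baaahbahbhbbaabaahbbaabaaahbhbbaabaahbbaabaa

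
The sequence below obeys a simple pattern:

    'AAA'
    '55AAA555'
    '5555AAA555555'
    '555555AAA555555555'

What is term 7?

Every step adds 55 to the front and 555 to the end of the previous string.
From 555555AAA555555555, 3 further steps: 555555AAA555555555 → 55555555AAA555555555555 → 5555555555AAA555555555555555 → (answer).

555555555555AAA555555555555555555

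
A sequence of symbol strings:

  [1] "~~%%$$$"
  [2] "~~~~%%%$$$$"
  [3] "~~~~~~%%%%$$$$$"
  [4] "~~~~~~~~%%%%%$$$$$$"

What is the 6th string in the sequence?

The n-th term is 2n ~'s then n+1 %'s then n+2 $'s (n = 1, 2, …).
Setting n = 6 gives 12, 7, 8 characters in each block.

~~~~~~~~~~~~%%%%%%%$$$$$$$$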